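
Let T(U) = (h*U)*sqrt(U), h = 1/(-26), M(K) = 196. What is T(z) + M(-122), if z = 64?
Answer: 2292/13 ≈ 176.31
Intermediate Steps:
h = -1/26 ≈ -0.038462
T(U) = -U**(3/2)/26 (T(U) = (-U/26)*sqrt(U) = -U**(3/2)/26)
T(z) + M(-122) = -64**(3/2)/26 + 196 = -1/26*512 + 196 = -256/13 + 196 = 2292/13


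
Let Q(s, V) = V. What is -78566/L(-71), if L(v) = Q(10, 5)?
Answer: -78566/5 ≈ -15713.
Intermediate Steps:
L(v) = 5
-78566/L(-71) = -78566/5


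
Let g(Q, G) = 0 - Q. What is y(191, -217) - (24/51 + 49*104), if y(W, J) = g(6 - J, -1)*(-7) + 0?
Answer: -60103/17 ≈ -3535.5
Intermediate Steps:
g(Q, G) = -Q
y(W, J) = 42 - 7*J (y(W, J) = -(6 - J)*(-7) + 0 = (-6 + J)*(-7) + 0 = (42 - 7*J) + 0 = 42 - 7*J)
y(191, -217) - (24/51 + 49*104) = (42 - 7*(-217)) - (24/51 + 49*104) = (42 + 1519) - (24*(1/51) + 5096) = 1561 - (8/17 + 5096) = 1561 - 1*86640/17 = 1561 - 86640/17 = -60103/17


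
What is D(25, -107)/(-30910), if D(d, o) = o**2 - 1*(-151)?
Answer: -1160/3091 ≈ -0.37528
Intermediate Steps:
D(d, o) = 151 + o**2 (D(d, o) = o**2 + 151 = 151 + o**2)
D(25, -107)/(-30910) = (151 + (-107)**2)/(-30910) = (151 + 11449)*(-1/30910) = 11600*(-1/30910) = -1160/3091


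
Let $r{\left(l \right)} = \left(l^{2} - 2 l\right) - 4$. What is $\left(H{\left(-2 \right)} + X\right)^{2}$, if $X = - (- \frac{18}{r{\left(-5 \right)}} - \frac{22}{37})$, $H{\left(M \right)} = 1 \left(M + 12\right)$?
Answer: $\frac{164301124}{1315609} \approx 124.89$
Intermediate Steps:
$r{\left(l \right)} = -4 + l^{2} - 2 l$
$H{\left(M \right)} = 12 + M$ ($H{\left(M \right)} = 1 \left(12 + M\right) = 12 + M$)
$X = \frac{1348}{1147}$ ($X = - (- \frac{18}{-4 + \left(-5\right)^{2} - -10} - \frac{22}{37}) = - (- \frac{18}{-4 + 25 + 10} - \frac{22}{37}) = - (- \frac{18}{31} - \frac{22}{37}) = \left(-1\right) \left(- \frac{1348}{1147}\right) = \frac{1348}{1147} \approx 1.1752$)
$\left(H{\left(-2 \right)} + X\right)^{2} = \left(\left(12 - 2\right) + \frac{1348}{1147}\right)^{2} = \left(10 + \frac{1348}{1147}\right)^{2} = \left(\frac{12818}{1147}\right)^{2} = \frac{164301124}{1315609}$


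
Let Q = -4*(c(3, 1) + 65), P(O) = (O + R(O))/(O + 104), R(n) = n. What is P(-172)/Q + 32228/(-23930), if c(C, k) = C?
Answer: -37770063/27663080 ≈ -1.3654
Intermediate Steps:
P(O) = 2*O/(104 + O) (P(O) = (O + O)/(O + 104) = (2*O)/(104 + O) = 2*O/(104 + O))
Q = -272 (Q = -4*(3 + 65) = -4*68 = -272)
P(-172)/Q + 32228/(-23930) = (2*(-172)/(104 - 172))/(-272) + 32228/(-23930) = (2*(-172)/(-68))*(-1/272) + 32228*(-1/23930) = (2*(-172)*(-1/68))*(-1/272) - 16114/11965 = (86/17)*(-1/272) - 16114/11965 = -43/2312 - 16114/11965 = -37770063/27663080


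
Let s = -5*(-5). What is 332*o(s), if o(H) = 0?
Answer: 0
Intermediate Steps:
s = 25
332*o(s) = 332*0 = 0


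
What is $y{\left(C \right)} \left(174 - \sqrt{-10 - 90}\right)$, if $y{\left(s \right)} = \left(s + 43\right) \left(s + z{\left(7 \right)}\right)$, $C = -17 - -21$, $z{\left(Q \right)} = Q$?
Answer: $89958 - 5170 i \approx 89958.0 - 5170.0 i$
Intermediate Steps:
$C = 4$ ($C = -17 + 21 = 4$)
$y{\left(s \right)} = \left(7 + s\right) \left(43 + s\right)$ ($y{\left(s \right)} = \left(s + 43\right) \left(s + 7\right) = \left(43 + s\right) \left(7 + s\right) = \left(7 + s\right) \left(43 + s\right)$)
$y{\left(C \right)} \left(174 - \sqrt{-10 - 90}\right) = \left(301 + 4^{2} + 50 \cdot 4\right) \left(174 - \sqrt{-10 - 90}\right) = \left(301 + 16 + 200\right) \left(174 - \sqrt{-10 - 90}\right) = 517 \left(174 - \sqrt{-100}\right) = 517 \left(174 - 10 i\right) = 89958 - 5170 i$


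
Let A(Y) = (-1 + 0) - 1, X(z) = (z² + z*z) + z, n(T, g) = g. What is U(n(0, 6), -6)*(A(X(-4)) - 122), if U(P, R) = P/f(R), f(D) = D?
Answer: 124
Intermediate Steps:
U(P, R) = P/R
X(z) = z + 2*z² (X(z) = (z² + z²) + z = 2*z² + z = z + 2*z²)
A(Y) = -2 (A(Y) = -1 - 1 = -2)
U(n(0, 6), -6)*(A(X(-4)) - 122) = (6/(-6))*(-2 - 122) = (6*(-⅙))*(-124) = -1*(-124) = 124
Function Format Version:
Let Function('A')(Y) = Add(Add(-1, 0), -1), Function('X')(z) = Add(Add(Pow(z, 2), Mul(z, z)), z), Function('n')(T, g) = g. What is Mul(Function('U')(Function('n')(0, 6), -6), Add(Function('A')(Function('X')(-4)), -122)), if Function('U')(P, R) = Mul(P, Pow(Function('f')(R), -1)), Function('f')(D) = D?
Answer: 124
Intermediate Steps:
Function('U')(P, R) = Mul(P, Pow(R, -1))
Function('X')(z) = Add(z, Mul(2, Pow(z, 2))) (Function('X')(z) = Add(Add(Pow(z, 2), Pow(z, 2)), z) = Add(Mul(2, Pow(z, 2)), z) = Add(z, Mul(2, Pow(z, 2))))
Function('A')(Y) = -2 (Function('A')(Y) = Add(-1, -1) = -2)
Mul(Function('U')(Function('n')(0, 6), -6), Add(Function('A')(Function('X')(-4)), -122)) = Mul(Mul(6, Pow(-6, -1)), Add(-2, -122)) = Mul(Mul(6, Rational(-1, 6)), -124) = Mul(-1, -124) = 124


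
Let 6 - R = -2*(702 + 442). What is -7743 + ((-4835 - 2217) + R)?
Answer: -12501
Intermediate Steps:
R = 2294 (R = 6 - (-2)*(702 + 442) = 6 - (-2)*1144 = 6 - 1*(-2288) = 6 + 2288 = 2294)
-7743 + ((-4835 - 2217) + R) = -7743 + ((-4835 - 2217) + 2294) = -7743 + (-7052 + 2294) = -7743 - 4758 = -12501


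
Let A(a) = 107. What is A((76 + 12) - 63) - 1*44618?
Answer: -44511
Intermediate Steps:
A((76 + 12) - 63) - 1*44618 = 107 - 1*44618 = 107 - 44618 = -44511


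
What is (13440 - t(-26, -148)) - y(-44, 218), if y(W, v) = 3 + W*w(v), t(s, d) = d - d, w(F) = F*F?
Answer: 2104493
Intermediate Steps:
w(F) = F²
t(s, d) = 0
y(W, v) = 3 + W*v²
(13440 - t(-26, -148)) - y(-44, 218) = (13440 - 1*0) - (3 - 44*218²) = (13440 + 0) - (3 - 44*47524) = 13440 - (3 - 2091056) = 13440 - 1*(-2091053) = 13440 + 2091053 = 2104493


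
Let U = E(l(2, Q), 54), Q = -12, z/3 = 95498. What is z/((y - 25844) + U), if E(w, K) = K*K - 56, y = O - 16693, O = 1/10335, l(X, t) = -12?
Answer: -1480457745/205030897 ≈ -7.2207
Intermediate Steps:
z = 286494 (z = 3*95498 = 286494)
O = 1/10335 ≈ 9.6759e-5
y = -172522154/10335 (y = 1/10335 - 16693 = -172522154/10335 ≈ -16693.)
E(w, K) = -56 + K² (E(w, K) = K² - 56 = -56 + K²)
U = 2860 (U = -56 + 54² = -56 + 2916 = 2860)
z/((y - 25844) + U) = 286494/((-172522154/10335 - 25844) + 2860) = 286494/(-439619894/10335 + 2860) = 286494/(-410061794/10335) = 286494*(-10335/410061794) = -1480457745/205030897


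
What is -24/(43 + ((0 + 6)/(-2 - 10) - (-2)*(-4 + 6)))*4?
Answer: -64/31 ≈ -2.0645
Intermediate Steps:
-24/(43 + ((0 + 6)/(-2 - 10) - (-2)*(-4 + 6)))*4 = -24/(43 + (6/(-12) - (-2)*2))*4 = -24/(43 + (6*(-1/12) - 1*(-4)))*4 = -24/(43 + (-1/2 + 4))*4 = -24/(43 + 7/2)*4 = -24/93/2*4 = -24*2/93*4 = -16/31*4 = -64/31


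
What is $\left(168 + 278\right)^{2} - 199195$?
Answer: $-279$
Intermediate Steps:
$\left(168 + 278\right)^{2} - 199195 = 446^{2} - 199195 = 198916 - 199195 = -279$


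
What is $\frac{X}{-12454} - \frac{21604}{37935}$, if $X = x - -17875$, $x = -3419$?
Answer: $- \frac{31440176}{18170865} \approx -1.7303$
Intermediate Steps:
$X = 14456$ ($X = -3419 - -17875 = -3419 + 17875 = 14456$)
$\frac{X}{-12454} - \frac{21604}{37935} = \frac{14456}{-12454} - \frac{21604}{37935} = 14456 \left(- \frac{1}{12454}\right) - \frac{21604}{37935} = - \frac{556}{479} - \frac{21604}{37935} = - \frac{31440176}{18170865}$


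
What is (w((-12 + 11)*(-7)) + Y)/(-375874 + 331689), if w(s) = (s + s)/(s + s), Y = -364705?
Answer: 364704/44185 ≈ 8.2540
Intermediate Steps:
w(s) = 1 (w(s) = (2*s)/((2*s)) = (2*s)*(1/(2*s)) = 1)
(w((-12 + 11)*(-7)) + Y)/(-375874 + 331689) = (1 - 364705)/(-375874 + 331689) = -364704/(-44185) = -364704*(-1/44185) = 364704/44185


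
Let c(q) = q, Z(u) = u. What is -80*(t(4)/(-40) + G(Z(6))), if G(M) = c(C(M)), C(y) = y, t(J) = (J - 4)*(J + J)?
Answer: -480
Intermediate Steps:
t(J) = 2*J*(-4 + J) (t(J) = (-4 + J)*(2*J) = 2*J*(-4 + J))
G(M) = M
-80*(t(4)/(-40) + G(Z(6))) = -80*((2*4*(-4 + 4))/(-40) + 6) = -80*((2*4*0)*(-1/40) + 6) = -80*(0*(-1/40) + 6) = -80*(0 + 6) = -80*6 = -480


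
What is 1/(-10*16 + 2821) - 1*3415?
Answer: -9087314/2661 ≈ -3415.0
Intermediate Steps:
1/(-10*16 + 2821) - 1*3415 = 1/(-160 + 2821) - 3415 = 1/2661 - 3415 = -9087314/2661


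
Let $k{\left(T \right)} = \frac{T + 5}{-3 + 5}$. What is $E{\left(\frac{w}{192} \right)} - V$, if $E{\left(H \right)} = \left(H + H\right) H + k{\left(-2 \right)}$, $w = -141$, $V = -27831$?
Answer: $\frac{57003169}{2048} \approx 27834.0$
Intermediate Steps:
$k{\left(T \right)} = \frac{5}{2} + \frac{T}{2}$ ($k{\left(T \right)} = \frac{5 + T}{2} = \left(5 + T\right) \frac{1}{2} = \frac{5}{2} + \frac{T}{2}$)
$E{\left(H \right)} = \frac{3}{2} + 2 H^{2}$ ($E{\left(H \right)} = \left(H + H\right) H + \left(\frac{5}{2} + \frac{1}{2} \left(-2\right)\right) = 2 H H + \left(\frac{5}{2} - 1\right) = 2 H^{2} + \frac{3}{2} = \frac{3}{2} + 2 H^{2}$)
$E{\left(\frac{w}{192} \right)} - V = \left(\frac{3}{2} + 2 \left(- \frac{141}{192}\right)^{2}\right) - -27831 = \left(\frac{3}{2} + 2 \left(\left(-141\right) \frac{1}{192}\right)^{2}\right) + 27831 = \left(\frac{3}{2} + 2 \left(- \frac{47}{64}\right)^{2}\right) + 27831 = \left(\frac{3}{2} + 2 \cdot \frac{2209}{4096}\right) + 27831 = \left(\frac{3}{2} + \frac{2209}{2048}\right) + 27831 = \frac{5281}{2048} + 27831 = \frac{57003169}{2048}$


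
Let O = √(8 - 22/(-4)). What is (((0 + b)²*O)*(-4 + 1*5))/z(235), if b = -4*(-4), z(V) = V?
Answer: 384*√6/235 ≈ 4.0026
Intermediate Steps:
b = 16
O = 3*√6/2 (O = √(8 - 22*(-¼)) = √(8 + 11/2) = √(27/2) = 3*√6/2 ≈ 3.6742)
(((0 + b)²*O)*(-4 + 1*5))/z(235) = (((0 + 16)²*(3*√6/2))*(-4 + 1*5))/235 = ((16²*(3*√6/2))*(-4 + 5))*(1/235) = ((256*(3*√6/2))*1)*(1/235) = ((384*√6)*1)*(1/235) = (384*√6)*(1/235) = 384*√6/235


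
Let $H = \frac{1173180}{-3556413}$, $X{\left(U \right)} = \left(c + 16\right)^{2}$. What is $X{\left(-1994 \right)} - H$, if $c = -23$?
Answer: $\frac{58479139}{1185471} \approx 49.33$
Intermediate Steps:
$X{\left(U \right)} = 49$ ($X{\left(U \right)} = \left(-23 + 16\right)^{2} = \left(-7\right)^{2} = 49$)
$H = - \frac{391060}{1185471}$ ($H = 1173180 \left(- \frac{1}{3556413}\right) = - \frac{391060}{1185471} \approx -0.32988$)
$X{\left(-1994 \right)} - H = 49 - - \frac{391060}{1185471} = 49 + \frac{391060}{1185471} = \frac{58479139}{1185471}$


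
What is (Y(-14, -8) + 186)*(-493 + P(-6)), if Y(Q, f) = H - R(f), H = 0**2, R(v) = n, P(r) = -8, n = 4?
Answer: -91182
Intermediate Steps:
R(v) = 4
H = 0
Y(Q, f) = -4 (Y(Q, f) = 0 - 1*4 = 0 - 4 = -4)
(Y(-14, -8) + 186)*(-493 + P(-6)) = (-4 + 186)*(-493 - 8) = 182*(-501) = -91182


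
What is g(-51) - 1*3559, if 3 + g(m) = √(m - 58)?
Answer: -3562 + I*√109 ≈ -3562.0 + 10.44*I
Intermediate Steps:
g(m) = -3 + √(-58 + m) (g(m) = -3 + √(m - 58) = -3 + √(-58 + m))
g(-51) - 1*3559 = (-3 + √(-58 - 51)) - 1*3559 = (-3 + √(-109)) - 3559 = (-3 + I*√109) - 3559 = -3562 + I*√109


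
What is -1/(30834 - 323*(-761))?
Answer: -1/276637 ≈ -3.6148e-6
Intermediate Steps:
-1/(30834 - 323*(-761)) = -1/(30834 + 245803) = -1/276637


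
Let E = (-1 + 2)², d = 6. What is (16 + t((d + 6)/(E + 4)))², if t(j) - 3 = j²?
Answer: 383161/625 ≈ 613.06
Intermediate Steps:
E = 1 (E = 1² = 1)
t(j) = 3 + j²
(16 + t((d + 6)/(E + 4)))² = (16 + (3 + ((6 + 6)/(1 + 4))²))² = (16 + (3 + (12/5)²))² = (16 + (3 + 144/25))² = (16 + 219/25)² = (619/25)² = 383161/625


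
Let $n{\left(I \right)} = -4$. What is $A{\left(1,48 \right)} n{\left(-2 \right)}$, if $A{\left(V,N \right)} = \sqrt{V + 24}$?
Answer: $-20$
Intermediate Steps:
$A{\left(V,N \right)} = \sqrt{24 + V}$
$A{\left(1,48 \right)} n{\left(-2 \right)} = \sqrt{24 + 1} \left(-4\right) = \sqrt{25} \left(-4\right) = 5 \left(-4\right) = -20$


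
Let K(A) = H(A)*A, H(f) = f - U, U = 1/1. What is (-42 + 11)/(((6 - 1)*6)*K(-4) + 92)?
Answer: -31/692 ≈ -0.044798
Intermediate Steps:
U = 1
H(f) = -1 + f (H(f) = f - 1*1 = f - 1 = -1 + f)
K(A) = A*(-1 + A) (K(A) = (-1 + A)*A = A*(-1 + A))
(-42 + 11)/(((6 - 1)*6)*K(-4) + 92) = (-42 + 11)/(((6 - 1)*6)*(-4*(-1 - 4)) + 92) = -31/((5*6)*(-4*(-5)) + 92) = -31/(30*20 + 92) = -31/(600 + 92) = -31/692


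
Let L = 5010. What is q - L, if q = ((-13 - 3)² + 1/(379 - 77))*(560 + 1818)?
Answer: 91168647/151 ≈ 6.0377e+5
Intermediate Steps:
q = 91925157/151 (q = ((-16)² + 1/302)*2378 = (256 + 1/302)*2378 = (77313/302)*2378 = 91925157/151 ≈ 6.0878e+5)
q - L = 91925157/151 - 1*5010 = 91925157/151 - 5010 = 91168647/151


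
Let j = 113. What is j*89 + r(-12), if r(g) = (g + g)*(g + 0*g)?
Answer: 10345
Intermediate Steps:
r(g) = 2*g² (r(g) = (2*g)*(g + 0) = (2*g)*g = 2*g²)
j*89 + r(-12) = 113*89 + 2*(-12)² = 10057 + 2*144 = 10057 + 288 = 10345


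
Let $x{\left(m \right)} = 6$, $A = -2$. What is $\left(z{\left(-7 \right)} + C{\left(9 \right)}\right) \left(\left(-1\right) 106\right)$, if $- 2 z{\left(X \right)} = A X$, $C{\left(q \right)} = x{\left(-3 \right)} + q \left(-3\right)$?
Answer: $2968$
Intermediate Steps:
$C{\left(q \right)} = 6 - 3 q$ ($C{\left(q \right)} = 6 + q \left(-3\right) = 6 - 3 q$)
$z{\left(X \right)} = X$ ($z{\left(X \right)} = - \frac{\left(-2\right) X}{2} = X$)
$\left(z{\left(-7 \right)} + C{\left(9 \right)}\right) \left(\left(-1\right) 106\right) = \left(-7 + \left(6 - 27\right)\right) \left(\left(-1\right) 106\right) = \left(-7 + \left(6 - 27\right)\right) \left(-106\right) = \left(-7 - 21\right) \left(-106\right) = \left(-28\right) \left(-106\right) = 2968$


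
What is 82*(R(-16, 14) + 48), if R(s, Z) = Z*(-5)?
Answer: -1804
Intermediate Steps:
R(s, Z) = -5*Z
82*(R(-16, 14) + 48) = 82*(-5*14 + 48) = 82*(-70 + 48) = 82*(-22) = -1804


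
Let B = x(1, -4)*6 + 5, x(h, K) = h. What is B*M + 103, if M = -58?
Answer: -535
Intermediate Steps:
B = 11 (B = 1*6 + 5 = 6 + 5 = 11)
B*M + 103 = 11*(-58) + 103 = -638 + 103 = -535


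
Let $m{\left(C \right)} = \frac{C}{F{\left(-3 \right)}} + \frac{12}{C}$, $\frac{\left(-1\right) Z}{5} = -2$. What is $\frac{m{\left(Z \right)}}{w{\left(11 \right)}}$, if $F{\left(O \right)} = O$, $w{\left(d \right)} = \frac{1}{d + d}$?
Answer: $- \frac{704}{15} \approx -46.933$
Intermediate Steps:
$w{\left(d \right)} = \frac{1}{2 d}$
$Z = 10$ ($Z = \left(-5\right) \left(-2\right) = 10$)
$m{\left(C \right)} = \frac{12}{C} - \frac{C}{3}$ ($m{\left(C \right)} = \frac{C}{-3} + \frac{12}{C} = C \left(- \frac{1}{3}\right) + \frac{12}{C} = - \frac{C}{3} + \frac{12}{C} = \frac{12}{C} - \frac{C}{3}$)
$\frac{m{\left(Z \right)}}{w{\left(11 \right)}} = \frac{\frac{12}{10} - \frac{10}{3}}{\frac{1}{2} \cdot \frac{1}{11}} = \frac{12 \cdot \frac{1}{10} - \frac{10}{3}}{\frac{1}{2} \cdot \frac{1}{11}} = \left(\frac{6}{5} - \frac{10}{3}\right) \frac{1}{\frac{1}{22}} = \left(- \frac{32}{15}\right) 22 = - \frac{704}{15}$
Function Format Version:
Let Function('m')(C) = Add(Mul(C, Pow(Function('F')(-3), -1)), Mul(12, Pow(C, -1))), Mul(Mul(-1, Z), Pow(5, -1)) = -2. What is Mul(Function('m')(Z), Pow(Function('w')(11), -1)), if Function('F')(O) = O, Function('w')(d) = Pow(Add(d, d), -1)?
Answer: Rational(-704, 15) ≈ -46.933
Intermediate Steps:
Function('w')(d) = Mul(Rational(1, 2), Pow(d, -1)) (Function('w')(d) = Pow(Mul(2, d), -1) = Mul(Rational(1, 2), Pow(d, -1)))
Z = 10 (Z = Mul(-5, -2) = 10)
Function('m')(C) = Add(Mul(12, Pow(C, -1)), Mul(Rational(-1, 3), C)) (Function('m')(C) = Add(Mul(C, Pow(-3, -1)), Mul(12, Pow(C, -1))) = Add(Mul(C, Rational(-1, 3)), Mul(12, Pow(C, -1))) = Add(Mul(Rational(-1, 3), C), Mul(12, Pow(C, -1))) = Add(Mul(12, Pow(C, -1)), Mul(Rational(-1, 3), C)))
Mul(Function('m')(Z), Pow(Function('w')(11), -1)) = Mul(Add(Mul(12, Pow(10, -1)), Mul(Rational(-1, 3), 10)), Pow(Mul(Rational(1, 2), Pow(11, -1)), -1)) = Mul(Add(Mul(12, Rational(1, 10)), Rational(-10, 3)), Pow(Mul(Rational(1, 2), Rational(1, 11)), -1)) = Mul(Add(Rational(6, 5), Rational(-10, 3)), Pow(Rational(1, 22), -1)) = Mul(Rational(-32, 15), 22) = Rational(-704, 15)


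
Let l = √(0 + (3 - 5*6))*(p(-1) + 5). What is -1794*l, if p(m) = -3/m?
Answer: -43056*I*√3 ≈ -74575.0*I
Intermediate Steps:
l = 24*I*√3 (l = √(0 + (3 - 5*6))*(-3/(-1) + 5) = √(0 + (3 - 30))*(-3*(-1) + 5) = √(0 - 27)*(3 + 5) = √(-27)*8 = (3*I*√3)*8 = 24*I*√3 ≈ 41.569*I)
-1794*l = -43056*I*√3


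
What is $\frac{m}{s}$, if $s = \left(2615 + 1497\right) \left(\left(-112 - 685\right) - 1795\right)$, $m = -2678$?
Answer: $\frac{1339}{5329152} \approx 0.00025126$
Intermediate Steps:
$s = -10658304$ ($s = 4112 \left(\left(-112 - 685\right) - 1795\right) = 4112 \left(-797 - 1795\right) = 4112 \left(-2592\right) = -10658304$)
$\frac{m}{s} = - \frac{2678}{-10658304} = \left(-2678\right) \left(- \frac{1}{10658304}\right) = \frac{1339}{5329152}$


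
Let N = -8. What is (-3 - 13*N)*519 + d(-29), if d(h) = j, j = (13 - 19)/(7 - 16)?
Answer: 157259/3 ≈ 52420.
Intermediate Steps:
j = ⅔ (j = -6/(-9) = -6*(-⅑) = ⅔ ≈ 0.66667)
d(h) = ⅔
(-3 - 13*N)*519 + d(-29) = (-3 - 13*(-8))*519 + ⅔ = (-3 + 104)*519 + ⅔ = 101*519 + ⅔ = 52419 + ⅔ = 157259/3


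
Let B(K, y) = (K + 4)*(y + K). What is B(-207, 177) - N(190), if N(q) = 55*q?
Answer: -4360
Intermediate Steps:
B(K, y) = (4 + K)*(K + y)
B(-207, 177) - N(190) = ((-207)² + 4*(-207) + 4*177 - 207*177) - 55*190 = (42849 - 828 + 708 - 36639) - 1*10450 = 6090 - 10450 = -4360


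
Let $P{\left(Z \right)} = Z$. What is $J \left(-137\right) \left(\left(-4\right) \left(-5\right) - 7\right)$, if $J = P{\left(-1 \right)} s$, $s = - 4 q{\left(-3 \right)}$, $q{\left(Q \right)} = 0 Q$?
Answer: $0$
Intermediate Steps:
$q{\left(Q \right)} = 0$
$s = 0$ ($s = \left(-4\right) 0 = 0$)
$J = 0$ ($J = \left(-1\right) 0 = 0$)
$J \left(-137\right) \left(\left(-4\right) \left(-5\right) - 7\right) = 0 \left(-137\right) \left(\left(-4\right) \left(-5\right) - 7\right) = 0 \left(20 - 7\right) = 0 \cdot 13 = 0$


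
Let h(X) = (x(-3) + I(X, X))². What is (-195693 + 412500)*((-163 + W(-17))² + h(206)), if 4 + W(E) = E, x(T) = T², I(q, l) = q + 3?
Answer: 17643753660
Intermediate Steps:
I(q, l) = 3 + q
W(E) = -4 + E
h(X) = (12 + X)² (h(X) = ((-3)² + (3 + X))² = (9 + (3 + X))² = (12 + X)²)
(-195693 + 412500)*((-163 + W(-17))² + h(206)) = (-195693 + 412500)*((-163 + (-4 - 17))² + (12 + 206)²) = 216807*((-163 - 21)² + 218²) = 216807*((-184)² + 47524) = 216807*(33856 + 47524) = 216807*81380 = 17643753660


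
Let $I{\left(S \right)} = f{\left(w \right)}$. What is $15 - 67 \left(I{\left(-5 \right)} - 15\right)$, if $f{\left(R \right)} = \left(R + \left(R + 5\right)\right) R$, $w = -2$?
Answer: $1154$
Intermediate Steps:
$f{\left(R \right)} = R \left(5 + 2 R\right)$ ($f{\left(R \right)} = \left(R + \left(5 + R\right)\right) R = \left(5 + 2 R\right) R = R \left(5 + 2 R\right)$)
$I{\left(S \right)} = -2$ ($I{\left(S \right)} = - 2 \left(5 + 2 \left(-2\right)\right) = - 2 \left(5 - 4\right) = \left(-2\right) 1 = -2$)
$15 - 67 \left(I{\left(-5 \right)} - 15\right) = 15 - 67 \left(-2 - 15\right) = 15 - -1139 = 15 + 1139 = 1154$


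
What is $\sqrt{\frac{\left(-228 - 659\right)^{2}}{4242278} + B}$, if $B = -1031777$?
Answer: $\frac{9 i \sqrt{229244537061505406}}{4242278} \approx 1015.8 i$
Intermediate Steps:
$\sqrt{\frac{\left(-228 - 659\right)^{2}}{4242278} + B} = \sqrt{\frac{\left(-228 - 659\right)^{2}}{4242278} - 1031777} = \sqrt{\left(-887\right)^{2} \cdot \frac{1}{4242278} - 1031777} = \sqrt{786769 \cdot \frac{1}{4242278} - 1031777} = \sqrt{\frac{786769}{4242278} - 1031777} = \sqrt{- \frac{4377084081237}{4242278}} = \frac{9 i \sqrt{229244537061505406}}{4242278}$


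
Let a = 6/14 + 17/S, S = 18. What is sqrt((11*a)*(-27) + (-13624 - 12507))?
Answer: I*sqrt(5201602)/14 ≈ 162.91*I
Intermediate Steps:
a = 173/126 (a = 6/14 + 17/18 = 6*(1/14) + 17*(1/18) = 3/7 + 17/18 = 173/126 ≈ 1.3730)
sqrt((11*a)*(-27) + (-13624 - 12507)) = sqrt((11*(173/126))*(-27) + (-13624 - 12507)) = sqrt((1903/126)*(-27) - 26131) = sqrt(-5709/14 - 26131) = sqrt(-371543/14) = I*sqrt(5201602)/14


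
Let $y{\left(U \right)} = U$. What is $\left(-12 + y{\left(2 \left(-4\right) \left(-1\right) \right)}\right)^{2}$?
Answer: $16$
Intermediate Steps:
$\left(-12 + y{\left(2 \left(-4\right) \left(-1\right) \right)}\right)^{2} = \left(-12 + 2 \left(-4\right) \left(-1\right)\right)^{2} = \left(-12 - -8\right)^{2} = \left(-12 + 8\right)^{2} = \left(-4\right)^{2} = 16$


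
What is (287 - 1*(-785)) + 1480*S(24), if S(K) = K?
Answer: 36592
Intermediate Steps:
(287 - 1*(-785)) + 1480*S(24) = (287 - 1*(-785)) + 1480*24 = (287 + 785) + 35520 = 1072 + 35520 = 36592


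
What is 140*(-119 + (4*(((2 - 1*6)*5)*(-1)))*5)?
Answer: 39340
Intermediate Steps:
140*(-119 + (4*(((2 - 1*6)*5)*(-1)))*5) = 140*(-119 + (4*(((2 - 6)*5)*(-1)))*5) = 140*(-119 + (4*(-4*5*(-1)))*5) = 140*(-119 + (4*(-20*(-1)))*5) = 140*(-119 + (4*20)*5) = 140*(-119 + 80*5) = 140*(-119 + 400) = 140*281 = 39340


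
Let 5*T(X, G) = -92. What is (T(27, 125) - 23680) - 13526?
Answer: -186122/5 ≈ -37224.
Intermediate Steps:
T(X, G) = -92/5 (T(X, G) = (1/5)*(-92) = -92/5)
(T(27, 125) - 23680) - 13526 = (-92/5 - 23680) - 13526 = -118492/5 - 13526 = -186122/5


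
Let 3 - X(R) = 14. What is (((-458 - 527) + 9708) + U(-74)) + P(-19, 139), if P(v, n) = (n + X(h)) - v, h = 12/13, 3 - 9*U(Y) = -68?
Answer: 79901/9 ≈ 8877.9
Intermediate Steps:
U(Y) = 71/9 (U(Y) = ⅓ - ⅑*(-68) = ⅓ + 68/9 = 71/9)
h = 12/13 (h = 12*(1/13) = 12/13 ≈ 0.92308)
X(R) = -11 (X(R) = 3 - 1*14 = 3 - 14 = -11)
P(v, n) = -11 + n - v (P(v, n) = (n - 11) - v = (-11 + n) - v = -11 + n - v)
(((-458 - 527) + 9708) + U(-74)) + P(-19, 139) = (((-458 - 527) + 9708) + 71/9) + (-11 + 139 - 1*(-19)) = ((-985 + 9708) + 71/9) + (-11 + 139 + 19) = (8723 + 71/9) + 147 = 78578/9 + 147 = 79901/9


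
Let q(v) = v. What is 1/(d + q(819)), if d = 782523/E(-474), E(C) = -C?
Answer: 158/390243 ≈ 0.00040488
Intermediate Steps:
d = 260841/158 (d = 782523/((-1*(-474))) = 782523/474 = 782523*(1/474) = 260841/158 ≈ 1650.9)
1/(d + q(819)) = 1/(260841/158 + 819) = 1/(390243/158) = 158/390243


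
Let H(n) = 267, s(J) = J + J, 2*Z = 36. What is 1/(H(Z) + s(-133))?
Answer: 1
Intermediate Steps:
Z = 18 (Z = (1/2)*36 = 18)
s(J) = 2*J
1/(H(Z) + s(-133)) = 1/(267 + 2*(-133)) = 1/(267 - 266) = 1/1 = 1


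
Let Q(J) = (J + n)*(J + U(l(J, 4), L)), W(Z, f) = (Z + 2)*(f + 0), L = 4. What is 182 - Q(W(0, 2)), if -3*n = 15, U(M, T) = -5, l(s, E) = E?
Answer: 181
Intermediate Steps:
n = -5 (n = -⅓*15 = -5)
W(Z, f) = f*(2 + Z) (W(Z, f) = (2 + Z)*f = f*(2 + Z))
Q(J) = (-5 + J)² (Q(J) = (J - 5)*(J - 5) = (-5 + J)*(-5 + J) = (-5 + J)²)
182 - Q(W(0, 2)) = 182 - (25 + (2*(2 + 0))² - 20*(2 + 0)) = 182 - (25 + (2*2)² - 20*2) = 182 - (25 + 4² - 10*4) = 182 - (25 + 16 - 40) = 182 - 1*1 = 182 - 1 = 181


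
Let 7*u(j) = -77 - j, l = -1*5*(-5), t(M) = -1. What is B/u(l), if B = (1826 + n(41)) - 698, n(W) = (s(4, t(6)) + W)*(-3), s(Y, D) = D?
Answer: -1176/17 ≈ -69.177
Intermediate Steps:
l = 25 (l = -5*(-5) = 25)
n(W) = 3 - 3*W (n(W) = (-1 + W)*(-3) = 3 - 3*W)
u(j) = -11 - j/7 (u(j) = (-77 - j)/7 = -11 - j/7)
B = 1008 (B = (1826 + (3 - 3*41)) - 698 = (1826 + (3 - 123)) - 698 = (1826 - 120) - 698 = 1706 - 698 = 1008)
B/u(l) = 1008/(-11 - ⅐*25) = 1008/(-11 - 25/7) = 1008/(-102/7) = 1008*(-7/102) = -1176/17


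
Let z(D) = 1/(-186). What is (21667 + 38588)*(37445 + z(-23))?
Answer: 139887385365/62 ≈ 2.2562e+9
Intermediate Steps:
z(D) = -1/186
(21667 + 38588)*(37445 + z(-23)) = (21667 + 38588)*(37445 - 1/186) = 60255*(6964769/186) = 139887385365/62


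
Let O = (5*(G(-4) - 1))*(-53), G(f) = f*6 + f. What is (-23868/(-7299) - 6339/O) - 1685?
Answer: -10486581784/6232535 ≈ -1682.6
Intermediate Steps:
G(f) = 7*f (G(f) = 6*f + f = 7*f)
O = 7685 (O = (5*(7*(-4) - 1))*(-53) = (5*(-28 - 1))*(-53) = (5*(-29))*(-53) = -145*(-53) = 7685)
(-23868/(-7299) - 6339/O) - 1685 = (-23868/(-7299) - 6339/7685) - 1685 = (-23868*(-1/7299) - 6339*1/7685) - 1685 = (2652/811 - 6339/7685) - 1685 = 15239691/6232535 - 1685 = -10486581784/6232535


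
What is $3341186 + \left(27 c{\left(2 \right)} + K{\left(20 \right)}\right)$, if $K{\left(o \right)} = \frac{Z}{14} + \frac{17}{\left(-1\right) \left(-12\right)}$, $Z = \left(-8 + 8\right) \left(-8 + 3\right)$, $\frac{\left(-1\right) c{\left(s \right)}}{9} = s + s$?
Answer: $\frac{40082585}{12} \approx 3.3402 \cdot 10^{6}$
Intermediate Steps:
$c{\left(s \right)} = - 18 s$ ($c{\left(s \right)} = - 9 \left(s + s\right) = - 9 \cdot 2 s = - 18 s$)
$Z = 0$ ($Z = 0 \left(-5\right) = 0$)
$K{\left(o \right)} = \frac{17}{12}$ ($K{\left(o \right)} = \frac{0}{14} + \frac{17}{\left(-1\right) \left(-12\right)} = 0 \cdot \frac{1}{14} + \frac{17}{12} = 0 + 17 \cdot \frac{1}{12} = 0 + \frac{17}{12} = \frac{17}{12}$)
$3341186 + \left(27 c{\left(2 \right)} + K{\left(20 \right)}\right) = 3341186 + \left(27 \left(\left(-18\right) 2\right) + \frac{17}{12}\right) = 3341186 + \left(27 \left(-36\right) + \frac{17}{12}\right) = 3341186 + \left(-972 + \frac{17}{12}\right) = 3341186 - \frac{11647}{12} = \frac{40082585}{12}$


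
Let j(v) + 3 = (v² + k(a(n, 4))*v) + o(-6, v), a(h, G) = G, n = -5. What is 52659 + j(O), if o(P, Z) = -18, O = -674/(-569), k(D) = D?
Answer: 17044119818/323761 ≈ 52644.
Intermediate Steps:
O = 674/569 (O = -674*(-1/569) = 674/569 ≈ 1.1845)
j(v) = -21 + v² + 4*v (j(v) = -3 + ((v² + 4*v) - 18) = -3 + (-18 + v² + 4*v) = -21 + v² + 4*v)
52659 + j(O) = 52659 + (-21 + (674/569)² + 4*(674/569)) = 52659 + (-21 + 454276/323761 + 2696/569) = 52659 - 4810681/323761 = 17044119818/323761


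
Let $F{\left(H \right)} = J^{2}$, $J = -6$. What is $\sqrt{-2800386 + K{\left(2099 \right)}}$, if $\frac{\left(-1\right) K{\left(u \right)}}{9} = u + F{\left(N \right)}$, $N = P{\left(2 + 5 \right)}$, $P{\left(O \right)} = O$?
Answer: $3 i \sqrt{313289} \approx 1679.2 i$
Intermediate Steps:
$N = 7$ ($N = 2 + 5 = 7$)
$F{\left(H \right)} = 36$ ($F{\left(H \right)} = \left(-6\right)^{2} = 36$)
$K{\left(u \right)} = -324 - 9 u$ ($K{\left(u \right)} = - 9 \left(u + 36\right) = - 9 \left(36 + u\right) = -324 - 9 u$)
$\sqrt{-2800386 + K{\left(2099 \right)}} = \sqrt{-2800386 - 19215} = \sqrt{-2819601} = 3 i \sqrt{313289}$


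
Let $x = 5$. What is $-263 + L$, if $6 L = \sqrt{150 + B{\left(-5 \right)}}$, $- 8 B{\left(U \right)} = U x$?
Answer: $-263 + \frac{35 \sqrt{2}}{24} \approx -260.94$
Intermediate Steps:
$B{\left(U \right)} = - \frac{5 U}{8}$ ($B{\left(U \right)} = - \frac{U 5}{8} = - \frac{5 U}{8}$)
$L = \frac{35 \sqrt{2}}{24}$ ($L = \frac{\sqrt{150 - - \frac{25}{8}}}{6} = \frac{\sqrt{150 + \frac{25}{8}}}{6} = \frac{\sqrt{\frac{1225}{8}}}{6} = \frac{\frac{35}{4} \sqrt{2}}{6} = \frac{35 \sqrt{2}}{24} \approx 2.0624$)
$-263 + L = -263 + \frac{35 \sqrt{2}}{24}$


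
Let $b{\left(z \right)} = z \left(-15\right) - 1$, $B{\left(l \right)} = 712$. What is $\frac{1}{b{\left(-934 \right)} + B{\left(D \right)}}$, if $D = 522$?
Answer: $\frac{1}{14721} \approx 6.793 \cdot 10^{-5}$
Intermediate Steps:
$b{\left(z \right)} = -1 - 15 z$ ($b{\left(z \right)} = - 15 z - 1 = -1 - 15 z$)
$\frac{1}{b{\left(-934 \right)} + B{\left(D \right)}} = \frac{1}{\left(-1 - -14010\right) + 712} = \frac{1}{\left(-1 + 14010\right) + 712} = \frac{1}{14009 + 712} = \frac{1}{14721}$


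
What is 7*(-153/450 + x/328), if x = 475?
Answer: 63609/8200 ≈ 7.7572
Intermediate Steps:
7*(-153/450 + x/328) = 7*(-153/450 + 475/328) = 7*(-153*1/450 + 475*(1/328)) = 7*(-17/50 + 475/328) = 7*(9087/8200) = 63609/8200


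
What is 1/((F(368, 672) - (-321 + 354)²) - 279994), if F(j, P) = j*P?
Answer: -1/33787 ≈ -2.9597e-5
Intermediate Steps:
F(j, P) = P*j
1/((F(368, 672) - (-321 + 354)²) - 279994) = 1/((672*368 - (-321 + 354)²) - 279994) = 1/((247296 - 1*33²) - 279994) = 1/((247296 - 1*1089) - 279994) = 1/((247296 - 1089) - 279994) = 1/(246207 - 279994) = 1/(-33787) = -1/33787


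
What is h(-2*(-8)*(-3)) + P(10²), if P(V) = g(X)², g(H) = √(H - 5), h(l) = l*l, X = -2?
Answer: 2297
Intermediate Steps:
h(l) = l²
g(H) = √(-5 + H)
P(V) = -7 (P(V) = (√(-5 - 2))² = (√(-7))² = (I*√7)² = -7)
h(-2*(-8)*(-3)) + P(10²) = (-2*(-8)*(-3))² - 7 = (16*(-3))² - 7 = (-48)² - 7 = 2304 - 7 = 2297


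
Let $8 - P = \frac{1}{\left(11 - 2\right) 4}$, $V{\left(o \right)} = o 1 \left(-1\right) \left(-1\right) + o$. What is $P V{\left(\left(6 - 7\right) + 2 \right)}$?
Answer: $\frac{287}{18} \approx 15.944$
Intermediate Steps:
$V{\left(o \right)} = 2 o$ ($V{\left(o \right)} = o \left(-1\right) \left(-1\right) + o = - o \left(-1\right) + o = o + o = 2 o$)
$P = \frac{287}{36}$ ($P = 8 - \frac{1}{\left(11 - 2\right) 4} = 8 - \frac{1}{9 \cdot 4} = 8 - \frac{1}{36} = \frac{287}{36} \approx 7.9722$)
$P V{\left(\left(6 - 7\right) + 2 \right)} = \frac{287 \cdot 2 \left(\left(6 - 7\right) + 2\right)}{36} = \frac{287 \cdot 2 \left(-1 + 2\right)}{36} = \frac{287 \cdot 2 \cdot 1}{36} = \frac{287}{36} \cdot 2 = \frac{287}{18}$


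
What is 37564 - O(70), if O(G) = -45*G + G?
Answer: 40644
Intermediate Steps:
O(G) = -44*G
37564 - O(70) = 37564 - (-44)*70 = 37564 - 1*(-3080) = 37564 + 3080 = 40644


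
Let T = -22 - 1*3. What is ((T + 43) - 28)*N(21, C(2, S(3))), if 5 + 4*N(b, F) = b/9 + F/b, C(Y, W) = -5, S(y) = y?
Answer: 305/42 ≈ 7.2619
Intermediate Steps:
T = -25 (T = -22 - 3 = -25)
N(b, F) = -5/4 + b/36 + F/(4*b) (N(b, F) = -5/4 + (b/9 + F/b)/4 = -5/4 + (b/36 + F/(4*b)) = -5/4 + b/36 + F/(4*b))
((T + 43) - 28)*N(21, C(2, S(3))) = ((-25 + 43) - 28)*((1/36)*(9*(-5) + 21*(-45 + 21))/21) = (18 - 28)*((1/36)*(1/21)*(-45 + 21*(-24))) = -5*(-45 - 504)/(18*21) = -5*(-549)/(18*21) = -10*(-61/84) = 305/42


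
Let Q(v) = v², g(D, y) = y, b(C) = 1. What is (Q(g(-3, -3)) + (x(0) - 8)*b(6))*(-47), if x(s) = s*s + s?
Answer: -47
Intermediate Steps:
x(s) = s + s² (x(s) = s² + s = s + s²)
(Q(g(-3, -3)) + (x(0) - 8)*b(6))*(-47) = ((-3)² + (0*(1 + 0) - 8)*1)*(-47) = (9 + (0*1 - 8)*1)*(-47) = (9 + (0 - 8)*1)*(-47) = (9 - 8*1)*(-47) = (9 - 8)*(-47) = 1*(-47) = -47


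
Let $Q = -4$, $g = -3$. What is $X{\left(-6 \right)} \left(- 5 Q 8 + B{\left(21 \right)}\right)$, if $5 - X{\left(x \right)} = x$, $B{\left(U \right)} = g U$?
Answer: $1067$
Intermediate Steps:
$B{\left(U \right)} = - 3 U$
$X{\left(x \right)} = 5 - x$
$X{\left(-6 \right)} \left(- 5 Q 8 + B{\left(21 \right)}\right) = \left(5 - -6\right) \left(\left(-5\right) \left(-4\right) 8 - 63\right) = \left(5 + 6\right) \left(20 \cdot 8 - 63\right) = 11 \left(160 - 63\right) = 11 \cdot 97 = 1067$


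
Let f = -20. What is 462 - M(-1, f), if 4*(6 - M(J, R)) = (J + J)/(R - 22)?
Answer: 38305/84 ≈ 456.01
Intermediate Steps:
M(J, R) = 6 - J/(2*(-22 + R)) (M(J, R) = 6 - (J + J)/(4*(R - 22)) = 6 - 2*J/(4*(-22 + R)) = 6 - J/(2*(-22 + R)))
462 - M(-1, f) = 462 - (-264 - 1*(-1) + 12*(-20))/(2*(-22 - 20)) = 462 - (-264 + 1 - 240)/(2*(-42)) = 462 - (-1)*(-503)/(2*42) = 462 - 1*503/84 = 462 - 503/84 = 38305/84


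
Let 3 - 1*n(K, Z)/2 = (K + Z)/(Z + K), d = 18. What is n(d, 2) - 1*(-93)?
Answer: 97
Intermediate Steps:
n(K, Z) = 4 (n(K, Z) = 6 - 2*(K + Z)/(Z + K) = 6 - 2*(K + Z)/(K + Z) = 6 - 2*1 = 6 - 2 = 4)
n(d, 2) - 1*(-93) = 4 - 1*(-93) = 4 + 93 = 97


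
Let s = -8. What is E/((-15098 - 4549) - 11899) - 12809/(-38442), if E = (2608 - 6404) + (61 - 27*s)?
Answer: 134837528/303172833 ≈ 0.44475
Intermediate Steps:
E = -3519 (E = (2608 - 6404) + (61 - 27*(-8)) = -3796 + (61 + 216) = -3796 + 277 = -3519)
E/((-15098 - 4549) - 11899) - 12809/(-38442) = -3519/((-15098 - 4549) - 11899) - 12809/(-38442) = -3519/(-19647 - 11899) - 12809*(-1/38442) = -3519/(-31546) + 12809/38442 = -3519*(-1/31546) + 12809/38442 = 3519/31546 + 12809/38442 = 134837528/303172833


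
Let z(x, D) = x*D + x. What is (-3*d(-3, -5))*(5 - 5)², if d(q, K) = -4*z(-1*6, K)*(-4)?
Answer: 0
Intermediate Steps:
z(x, D) = x + D*x (z(x, D) = D*x + x = x + D*x)
d(q, K) = -96 - 96*K (d(q, K) = -4*(-1*6)*(1 + K)*(-4) = -(-24)*(1 + K)*(-4) = -4*(-6 - 6*K)*(-4) = (24 + 24*K)*(-4) = -96 - 96*K)
(-3*d(-3, -5))*(5 - 5)² = (-3*(-96 - 96*(-5)))*(5 - 5)² = -3*(-96 + 480)*0² = -3*384*0 = -1152*0 = 0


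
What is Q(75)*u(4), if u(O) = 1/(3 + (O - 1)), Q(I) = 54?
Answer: 9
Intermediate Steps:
u(O) = 1/(2 + O) (u(O) = 1/(3 + (-1 + O)) = 1/(2 + O))
Q(75)*u(4) = 54/(2 + 4) = 54/6 = 54*(⅙) = 9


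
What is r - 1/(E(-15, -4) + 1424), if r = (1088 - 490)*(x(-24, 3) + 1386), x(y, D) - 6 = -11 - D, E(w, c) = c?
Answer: 1170142479/1420 ≈ 8.2404e+5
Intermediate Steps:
x(y, D) = -5 - D (x(y, D) = 6 + (-11 - D) = -5 - D)
r = 824044 (r = (1088 - 490)*((-5 - 1*3) + 1386) = 598*((-5 - 3) + 1386) = 598*(-8 + 1386) = 598*1378 = 824044)
r - 1/(E(-15, -4) + 1424) = 824044 - 1/(-4 + 1424) = 824044 - 1/1420 = 1170142479/1420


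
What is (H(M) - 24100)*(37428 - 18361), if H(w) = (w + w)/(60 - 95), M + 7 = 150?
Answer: -16088467662/35 ≈ -4.5967e+8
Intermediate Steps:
M = 143 (M = -7 + 150 = 143)
H(w) = -2*w/35 (H(w) = (2*w)/(-35) = (2*w)*(-1/35) = -2*w/35)
(H(M) - 24100)*(37428 - 18361) = (-2/35*143 - 24100)*(37428 - 18361) = (-286/35 - 24100)*19067 = -843786/35*19067 = -16088467662/35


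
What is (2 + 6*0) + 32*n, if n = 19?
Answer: 610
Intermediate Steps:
(2 + 6*0) + 32*n = (2 + 6*0) + 32*19 = (2 + 0) + 608 = 2 + 608 = 610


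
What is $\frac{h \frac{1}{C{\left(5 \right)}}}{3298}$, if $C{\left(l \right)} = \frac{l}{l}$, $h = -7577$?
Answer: $- \frac{7577}{3298} \approx -2.2975$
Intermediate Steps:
$C{\left(l \right)} = 1$
$\frac{h \frac{1}{C{\left(5 \right)}}}{3298} = \frac{\left(-7577\right) 1^{-1}}{3298} = \left(-7577\right) 1 \cdot \frac{1}{3298} = \left(-7577\right) \frac{1}{3298} = - \frac{7577}{3298}$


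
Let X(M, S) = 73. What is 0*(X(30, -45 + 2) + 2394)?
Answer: 0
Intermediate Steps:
0*(X(30, -45 + 2) + 2394) = 0*(73 + 2394) = 0*2467 = 0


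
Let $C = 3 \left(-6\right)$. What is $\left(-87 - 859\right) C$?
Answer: $17028$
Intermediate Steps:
$C = -18$
$\left(-87 - 859\right) C = \left(-87 - 859\right) \left(-18\right) = \left(-946\right) \left(-18\right) = 17028$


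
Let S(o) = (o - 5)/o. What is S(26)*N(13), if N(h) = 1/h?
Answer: 21/338 ≈ 0.062130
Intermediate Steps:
S(o) = (-5 + o)/o
S(26)*N(13) = ((-5 + 26)/26)/13 = ((1/26)*21)*(1/13) = (21/26)*(1/13) = 21/338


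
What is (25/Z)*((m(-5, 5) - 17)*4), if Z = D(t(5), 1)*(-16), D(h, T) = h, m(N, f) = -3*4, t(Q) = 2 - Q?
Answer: -725/12 ≈ -60.417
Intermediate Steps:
m(N, f) = -12
Z = 48 (Z = (2 - 1*5)*(-16) = (2 - 5)*(-16) = -3*(-16) = 48)
(25/Z)*((m(-5, 5) - 17)*4) = (25/48)*((-12 - 17)*4) = (25*(1/48))*(-29*4) = (25/48)*(-116) = -725/12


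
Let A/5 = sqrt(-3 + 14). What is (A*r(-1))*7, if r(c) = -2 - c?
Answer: -35*sqrt(11) ≈ -116.08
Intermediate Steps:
A = 5*sqrt(11) (A = 5*sqrt(-3 + 14) = 5*sqrt(11) ≈ 16.583)
(A*r(-1))*7 = ((5*sqrt(11))*(-2 - 1*(-1)))*7 = ((5*sqrt(11))*(-2 + 1))*7 = ((5*sqrt(11))*(-1))*7 = -5*sqrt(11)*7 = -35*sqrt(11)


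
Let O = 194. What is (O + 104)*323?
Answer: 96254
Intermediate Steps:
(O + 104)*323 = (194 + 104)*323 = 298*323 = 96254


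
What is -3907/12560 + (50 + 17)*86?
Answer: 72366813/12560 ≈ 5761.7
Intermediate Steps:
-3907/12560 + (50 + 17)*86 = -3907*1/12560 + 67*86 = -3907/12560 + 5762 = 72366813/12560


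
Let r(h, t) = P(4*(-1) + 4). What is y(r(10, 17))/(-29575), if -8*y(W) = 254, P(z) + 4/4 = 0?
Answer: 127/118300 ≈ 0.0010735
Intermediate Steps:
P(z) = -1 (P(z) = -1 + 0 = -1)
r(h, t) = -1
y(W) = -127/4 (y(W) = -⅛*254 = -127/4)
y(r(10, 17))/(-29575) = -127/4/(-29575) = -127/4*(-1/29575) = 127/118300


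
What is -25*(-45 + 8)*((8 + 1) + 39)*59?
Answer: 2619600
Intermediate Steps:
-25*(-45 + 8)*((8 + 1) + 39)*59 = -(-925)*(9 + 39)*59 = -(-925)*48*59 = -25*(-1776)*59 = 44400*59 = 2619600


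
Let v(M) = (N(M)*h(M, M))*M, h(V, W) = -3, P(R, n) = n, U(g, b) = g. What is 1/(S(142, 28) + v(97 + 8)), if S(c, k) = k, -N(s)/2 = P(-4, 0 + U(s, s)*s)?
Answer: 1/6945778 ≈ 1.4397e-7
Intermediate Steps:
N(s) = -2*s**2 (N(s) = -2*(0 + s*s) = -2*(0 + s**2) = -2*s**2)
v(M) = 6*M**3 (v(M) = (-2*M**2*(-3))*M = (6*M**2)*M = 6*M**3)
1/(S(142, 28) + v(97 + 8)) = 1/(28 + 6*(97 + 8)**3) = 1/(28 + 6*105**3) = 1/(28 + 6*1157625) = 1/(28 + 6945750) = 1/6945778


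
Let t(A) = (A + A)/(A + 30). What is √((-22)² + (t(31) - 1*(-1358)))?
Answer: 2*√1714466/61 ≈ 42.930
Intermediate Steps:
t(A) = 2*A/(30 + A) (t(A) = (2*A)/(30 + A) = 2*A/(30 + A))
√((-22)² + (t(31) - 1*(-1358))) = √((-22)² + (2*31/(30 + 31) - 1*(-1358))) = √(484 + (2*31/61 + 1358)) = √(484 + (2*31*(1/61) + 1358)) = √(484 + (62/61 + 1358)) = √(484 + 82900/61) = √(112424/61) = 2*√1714466/61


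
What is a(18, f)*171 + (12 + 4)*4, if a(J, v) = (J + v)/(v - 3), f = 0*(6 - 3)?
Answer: -962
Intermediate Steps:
f = 0 (f = 0*3 = 0)
a(J, v) = (J + v)/(-3 + v)
a(18, f)*171 + (12 + 4)*4 = ((18 + 0)/(-3 + 0))*171 + (12 + 4)*4 = (18/(-3))*171 + 16*4 = -⅓*18*171 + 64 = -6*171 + 64 = -1026 + 64 = -962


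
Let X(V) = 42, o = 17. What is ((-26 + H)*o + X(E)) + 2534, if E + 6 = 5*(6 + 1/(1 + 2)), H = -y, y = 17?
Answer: 1845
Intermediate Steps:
H = -17 (H = -1*17 = -17)
E = 77/3 (E = -6 + 5*(6 + 1/(1 + 2)) = -6 + 5*(6 + 1/3) = -6 + 5*(19/3) = -6 + 95/3 = 77/3 ≈ 25.667)
((-26 + H)*o + X(E)) + 2534 = ((-26 - 17)*17 + 42) + 2534 = (-43*17 + 42) + 2534 = (-731 + 42) + 2534 = -689 + 2534 = 1845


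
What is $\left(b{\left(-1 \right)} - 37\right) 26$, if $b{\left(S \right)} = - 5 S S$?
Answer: $-1092$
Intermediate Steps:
$b{\left(S \right)} = - 5 S^{2}$
$\left(b{\left(-1 \right)} - 37\right) 26 = \left(- 5 \left(-1\right)^{2} - 37\right) 26 = \left(\left(-5\right) 1 - 37\right) 26 = \left(-5 - 37\right) 26 = \left(-42\right) 26 = -1092$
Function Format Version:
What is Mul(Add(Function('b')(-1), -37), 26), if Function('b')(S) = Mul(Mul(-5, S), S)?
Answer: -1092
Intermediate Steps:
Function('b')(S) = Mul(-5, Pow(S, 2))
Mul(Add(Function('b')(-1), -37), 26) = Mul(Add(Mul(-5, Pow(-1, 2)), -37), 26) = Mul(Add(Mul(-5, 1), -37), 26) = Mul(Add(-5, -37), 26) = Mul(-42, 26) = -1092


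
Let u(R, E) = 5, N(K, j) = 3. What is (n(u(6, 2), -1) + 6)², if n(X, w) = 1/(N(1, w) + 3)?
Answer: 1369/36 ≈ 38.028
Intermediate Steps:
n(X, w) = ⅙ (n(X, w) = 1/(3 + 3) = 1/6 = ⅙)
(n(u(6, 2), -1) + 6)² = (⅙ + 6)² = (37/6)² = 1369/36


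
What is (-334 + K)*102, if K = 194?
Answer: -14280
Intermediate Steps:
(-334 + K)*102 = (-334 + 194)*102 = -140*102 = -14280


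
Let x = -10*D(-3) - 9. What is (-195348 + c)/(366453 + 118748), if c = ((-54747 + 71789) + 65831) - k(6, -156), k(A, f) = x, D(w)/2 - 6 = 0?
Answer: -112346/485201 ≈ -0.23155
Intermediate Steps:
D(w) = 12 (D(w) = 12 + 2*0 = 12 + 0 = 12)
x = -129 (x = -10*12 - 9 = -120 - 9 = -129)
k(A, f) = -129
c = 83002 (c = ((-54747 + 71789) + 65831) - 1*(-129) = (17042 + 65831) + 129 = 82873 + 129 = 83002)
(-195348 + c)/(366453 + 118748) = (-195348 + 83002)/(366453 + 118748) = -112346/485201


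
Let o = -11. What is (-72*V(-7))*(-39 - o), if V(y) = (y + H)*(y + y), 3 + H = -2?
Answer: 338688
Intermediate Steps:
H = -5 (H = -3 - 2 = -5)
V(y) = 2*y*(-5 + y) (V(y) = (y - 5)*(y + y) = (-5 + y)*(2*y) = 2*y*(-5 + y))
(-72*V(-7))*(-39 - o) = (-144*(-7)*(-5 - 7))*(-39 - 1*(-11)) = (-144*(-7)*(-12))*(-39 + 11) = -72*168*(-28) = -12096*(-28) = 338688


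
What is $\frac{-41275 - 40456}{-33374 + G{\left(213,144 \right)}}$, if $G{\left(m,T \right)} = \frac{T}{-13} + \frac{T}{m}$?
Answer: $\frac{75437713}{30813802} \approx 2.4482$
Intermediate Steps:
$G{\left(m,T \right)} = - \frac{T}{13} + \frac{T}{m}$ ($G{\left(m,T \right)} = T \left(- \frac{1}{13}\right) + \frac{T}{m} = - \frac{T}{13} + \frac{T}{m}$)
$\frac{-41275 - 40456}{-33374 + G{\left(213,144 \right)}} = \frac{-41275 - 40456}{-33374 + \left(\left(- \frac{1}{13}\right) 144 + \frac{144}{213}\right)} = - \frac{81731}{-33374 + \left(- \frac{144}{13} + 144 \cdot \frac{1}{213}\right)} = - \frac{81731}{-33374 + \left(- \frac{144}{13} + \frac{48}{71}\right)} = - \frac{81731}{-33374 - \frac{9600}{923}} = - \frac{81731}{- \frac{30813802}{923}} = \left(-81731\right) \left(- \frac{923}{30813802}\right) = \frac{75437713}{30813802}$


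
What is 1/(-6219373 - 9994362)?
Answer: -1/16213735 ≈ -6.1676e-8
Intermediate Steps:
1/(-6219373 - 9994362) = 1/(-16213735) = -1/16213735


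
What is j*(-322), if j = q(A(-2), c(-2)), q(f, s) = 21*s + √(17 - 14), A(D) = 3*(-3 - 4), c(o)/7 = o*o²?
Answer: 378672 - 322*√3 ≈ 3.7811e+5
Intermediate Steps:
c(o) = 7*o³ (c(o) = 7*(o*o²) = 7*o³)
A(D) = -21 (A(D) = 3*(-7) = -21)
q(f, s) = √3 + 21*s (q(f, s) = 21*s + √3 = √3 + 21*s)
j = -1176 + √3 (j = √3 + 21*(7*(-2)³) = √3 + 21*(7*(-8)) = √3 + 21*(-56) = √3 - 1176 = -1176 + √3 ≈ -1174.3)
j*(-322) = (-1176 + √3)*(-322) = 378672 - 322*√3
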